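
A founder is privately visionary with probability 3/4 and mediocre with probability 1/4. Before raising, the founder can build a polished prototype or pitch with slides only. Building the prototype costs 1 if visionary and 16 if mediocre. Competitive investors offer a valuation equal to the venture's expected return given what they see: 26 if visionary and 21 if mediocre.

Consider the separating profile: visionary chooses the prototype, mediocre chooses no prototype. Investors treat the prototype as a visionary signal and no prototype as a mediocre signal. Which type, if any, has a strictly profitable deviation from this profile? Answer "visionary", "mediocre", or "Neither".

The prototype pays 26; no prototype pays 21.
visionary: assigned the prototype, nets 26 − 1 = 25; deviating to no prototype nets 21.
mediocre: assigned no prototype, nets 21; deviating to the prototype nets 26 − 16 = 10.
Both types strictly prefer their assigned action; no profitable deviation.

Neither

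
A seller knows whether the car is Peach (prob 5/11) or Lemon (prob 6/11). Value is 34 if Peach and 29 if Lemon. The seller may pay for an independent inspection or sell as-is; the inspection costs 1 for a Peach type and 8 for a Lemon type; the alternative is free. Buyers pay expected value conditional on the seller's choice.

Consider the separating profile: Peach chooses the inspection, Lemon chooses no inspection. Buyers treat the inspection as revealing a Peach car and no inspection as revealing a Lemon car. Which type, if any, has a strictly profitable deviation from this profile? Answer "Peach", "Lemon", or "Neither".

The inspection pays 34; no inspection pays 29.
Peach: assigned the inspection, nets 34 − 1 = 33; deviating to no inspection nets 29.
Lemon: assigned no inspection, nets 29; deviating to the inspection nets 34 − 8 = 26.
Both types strictly prefer their assigned action; no profitable deviation.

Neither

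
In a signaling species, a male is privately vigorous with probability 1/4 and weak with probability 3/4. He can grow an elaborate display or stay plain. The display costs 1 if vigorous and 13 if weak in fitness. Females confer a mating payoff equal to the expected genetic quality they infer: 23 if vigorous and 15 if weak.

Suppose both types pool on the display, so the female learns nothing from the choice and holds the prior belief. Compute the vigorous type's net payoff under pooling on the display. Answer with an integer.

Pooled mating payoff = 1/4·23 + 3/4·15 = 17.
vigorous pays cost 1 for the display, so net payoff = 17 − 1 = 16.

16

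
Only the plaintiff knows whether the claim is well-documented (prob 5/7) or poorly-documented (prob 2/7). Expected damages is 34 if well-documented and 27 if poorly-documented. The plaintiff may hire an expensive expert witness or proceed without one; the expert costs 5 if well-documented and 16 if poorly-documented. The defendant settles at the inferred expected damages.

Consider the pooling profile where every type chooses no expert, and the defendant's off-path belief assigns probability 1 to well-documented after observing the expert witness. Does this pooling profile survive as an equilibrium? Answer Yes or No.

Yes

On path, the defendant holds the prior and pays 5/7·34 + 2/7·27 = 32. Off path (the expert witness), believing well-documented, it pays 34.
well-documented: no expert nets 32; the expert witness nets 34 − 5 = 29. well-documented stays.
poorly-documented: no expert nets 32; the expert witness nets 34 − 16 = 18. poorly-documented stays.
No type deviates, so pooling is sustained.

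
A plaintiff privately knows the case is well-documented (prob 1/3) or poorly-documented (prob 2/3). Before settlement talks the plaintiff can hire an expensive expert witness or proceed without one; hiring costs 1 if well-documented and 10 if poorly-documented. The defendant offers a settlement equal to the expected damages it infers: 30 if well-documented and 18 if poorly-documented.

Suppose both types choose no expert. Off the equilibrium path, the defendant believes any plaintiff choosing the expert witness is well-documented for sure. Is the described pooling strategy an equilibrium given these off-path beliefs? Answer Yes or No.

On path, the defendant holds the prior and pays 1/3·30 + 2/3·18 = 22. Off path (the expert witness), believing well-documented, it pays 30.
well-documented: no expert nets 22; the expert witness nets 30 − 1 = 29. well-documented would deviate.
poorly-documented: no expert nets 22; the expert witness nets 30 − 10 = 20. poorly-documented stays.
A type deviates, so pooling fails.

No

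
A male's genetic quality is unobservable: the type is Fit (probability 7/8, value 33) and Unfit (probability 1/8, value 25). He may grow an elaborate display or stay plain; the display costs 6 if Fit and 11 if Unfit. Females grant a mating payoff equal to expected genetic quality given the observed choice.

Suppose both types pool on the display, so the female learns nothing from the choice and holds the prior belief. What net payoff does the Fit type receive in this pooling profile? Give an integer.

26

Pooled mating payoff = 7/8·33 + 1/8·25 = 32.
Fit pays cost 6 for the display, so net payoff = 32 − 6 = 26.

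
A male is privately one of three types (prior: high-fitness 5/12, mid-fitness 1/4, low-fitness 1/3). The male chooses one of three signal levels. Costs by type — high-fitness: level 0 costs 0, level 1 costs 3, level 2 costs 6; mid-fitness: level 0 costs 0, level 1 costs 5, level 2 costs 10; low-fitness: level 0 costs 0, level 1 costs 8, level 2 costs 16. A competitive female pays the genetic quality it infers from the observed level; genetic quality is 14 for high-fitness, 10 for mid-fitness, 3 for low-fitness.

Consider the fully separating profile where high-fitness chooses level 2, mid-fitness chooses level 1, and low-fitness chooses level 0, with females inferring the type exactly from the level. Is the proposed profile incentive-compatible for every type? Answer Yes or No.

Yes

Separating mating payoffs: level 2 → 14, level 1 → 10, level 0 → 3.
high-fitness (assigned level 2): level 0: 3 − 0 = 3; level 1: 10 − 3 = 7; level 2: 14 − 6 = 8. high-fitness stays.
mid-fitness (assigned level 1): level 0: 3 − 0 = 3; level 1: 10 − 5 = 5; level 2: 14 − 10 = 4. mid-fitness stays.
low-fitness (assigned level 0): level 0: 3 − 0 = 3; level 1: 10 − 8 = 2; level 2: 14 − 16 = -2. low-fitness stays.
Every type prefers its assigned level; separation holds.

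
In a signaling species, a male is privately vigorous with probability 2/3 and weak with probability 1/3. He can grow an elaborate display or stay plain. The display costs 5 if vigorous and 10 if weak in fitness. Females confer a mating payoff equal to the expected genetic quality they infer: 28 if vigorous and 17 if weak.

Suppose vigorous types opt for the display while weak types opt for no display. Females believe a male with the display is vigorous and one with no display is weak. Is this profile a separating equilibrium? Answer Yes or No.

Under these beliefs, the display earns mating payoff 28 and no display earns mating payoff 17.
vigorous: the display nets 28 − 5 = 23; no display nets 17. vigorous prefers the display.
weak: the display nets 28 − 10 = 18; no display nets 17. weak would deviate to the display.
weak has a profitable deviation, so the profile is not an equilibrium.

No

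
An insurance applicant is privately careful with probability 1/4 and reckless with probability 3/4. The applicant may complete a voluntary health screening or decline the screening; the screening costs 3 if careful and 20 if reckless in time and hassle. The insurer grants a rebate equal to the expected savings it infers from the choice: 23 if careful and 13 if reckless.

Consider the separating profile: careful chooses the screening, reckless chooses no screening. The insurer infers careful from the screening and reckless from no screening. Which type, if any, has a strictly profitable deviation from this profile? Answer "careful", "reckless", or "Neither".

Neither

The screening pays 23; no screening pays 13.
careful: assigned the screening, nets 23 − 3 = 20; deviating to no screening nets 13.
reckless: assigned no screening, nets 13; deviating to the screening nets 23 − 20 = 3.
Both types strictly prefer their assigned action; no profitable deviation.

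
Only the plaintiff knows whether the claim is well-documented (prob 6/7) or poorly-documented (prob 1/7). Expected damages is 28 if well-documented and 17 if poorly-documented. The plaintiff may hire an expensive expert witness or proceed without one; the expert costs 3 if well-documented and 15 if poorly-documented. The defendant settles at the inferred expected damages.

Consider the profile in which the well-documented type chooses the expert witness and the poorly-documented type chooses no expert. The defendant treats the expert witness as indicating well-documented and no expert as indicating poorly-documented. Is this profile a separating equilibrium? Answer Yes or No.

Under these beliefs, the expert witness earns settlement 28 and no expert earns settlement 17.
well-documented: the expert witness nets 28 − 3 = 25; no expert nets 17. well-documented prefers the expert witness.
poorly-documented: the expert witness nets 28 − 15 = 13; no expert nets 17. poorly-documented prefers no expert.
Neither type deviates, so the separating profile is an equilibrium.

Yes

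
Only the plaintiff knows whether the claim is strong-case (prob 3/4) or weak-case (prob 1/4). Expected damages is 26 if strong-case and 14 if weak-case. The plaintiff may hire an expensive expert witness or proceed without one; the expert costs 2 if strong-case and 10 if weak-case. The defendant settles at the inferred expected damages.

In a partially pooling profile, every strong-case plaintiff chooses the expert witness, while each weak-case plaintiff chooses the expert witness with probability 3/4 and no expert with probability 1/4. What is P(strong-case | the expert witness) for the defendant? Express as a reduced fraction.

P(the expert witness) = (3/4)·1 + (1/4)·(3/4) = 15/16.
By Bayes' rule, P(strong-case | the expert witness) = (3/4) / (15/16) = 4/5.

4/5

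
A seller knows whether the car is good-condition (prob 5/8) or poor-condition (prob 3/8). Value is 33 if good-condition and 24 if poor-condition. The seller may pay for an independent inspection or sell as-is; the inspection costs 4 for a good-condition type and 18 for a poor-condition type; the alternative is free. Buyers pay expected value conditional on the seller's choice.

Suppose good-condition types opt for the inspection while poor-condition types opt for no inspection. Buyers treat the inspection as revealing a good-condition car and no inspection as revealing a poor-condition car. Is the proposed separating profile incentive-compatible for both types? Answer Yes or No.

Under these beliefs, the inspection earns price 33 and no inspection earns price 24.
good-condition: the inspection nets 33 − 4 = 29; no inspection nets 24. good-condition prefers the inspection.
poor-condition: the inspection nets 33 − 18 = 15; no inspection nets 24. poor-condition prefers no inspection.
Neither type deviates, so the separating profile is an equilibrium.

Yes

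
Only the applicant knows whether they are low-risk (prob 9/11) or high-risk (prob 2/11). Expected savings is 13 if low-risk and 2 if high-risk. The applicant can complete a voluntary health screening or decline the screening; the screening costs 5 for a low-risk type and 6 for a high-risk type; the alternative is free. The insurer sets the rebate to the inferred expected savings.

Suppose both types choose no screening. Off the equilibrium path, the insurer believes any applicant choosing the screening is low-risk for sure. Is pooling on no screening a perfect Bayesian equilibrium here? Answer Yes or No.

Yes

On path, the insurer holds the prior and pays 9/11·13 + 2/11·2 = 11. Off path (the screening), believing low-risk, it pays 13.
low-risk: no screening nets 11; the screening nets 13 − 5 = 8. low-risk stays.
high-risk: no screening nets 11; the screening nets 13 − 6 = 7. high-risk stays.
No type deviates, so pooling is sustained.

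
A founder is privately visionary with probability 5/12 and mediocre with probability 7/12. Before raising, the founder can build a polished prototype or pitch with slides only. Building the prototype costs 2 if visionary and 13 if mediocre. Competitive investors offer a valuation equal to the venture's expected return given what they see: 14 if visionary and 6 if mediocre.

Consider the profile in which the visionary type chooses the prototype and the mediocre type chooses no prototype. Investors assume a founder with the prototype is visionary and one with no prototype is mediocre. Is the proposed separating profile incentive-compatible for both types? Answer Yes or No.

Under these beliefs, the prototype earns valuation 14 and no prototype earns valuation 6.
visionary: the prototype nets 14 − 2 = 12; no prototype nets 6. visionary prefers the prototype.
mediocre: the prototype nets 14 − 13 = 1; no prototype nets 6. mediocre prefers no prototype.
Neither type deviates, so the separating profile is an equilibrium.

Yes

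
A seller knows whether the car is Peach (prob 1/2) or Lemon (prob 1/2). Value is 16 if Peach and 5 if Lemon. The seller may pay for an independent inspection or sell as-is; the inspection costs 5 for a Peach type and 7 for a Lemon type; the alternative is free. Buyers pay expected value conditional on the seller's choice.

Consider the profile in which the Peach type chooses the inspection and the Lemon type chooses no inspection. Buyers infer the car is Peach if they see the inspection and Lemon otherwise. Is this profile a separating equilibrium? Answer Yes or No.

No

Under these beliefs, the inspection earns price 16 and no inspection earns price 5.
Peach: the inspection nets 16 − 5 = 11; no inspection nets 5. Peach prefers the inspection.
Lemon: the inspection nets 16 − 7 = 9; no inspection nets 5. Lemon would deviate to the inspection.
Lemon has a profitable deviation, so the profile is not an equilibrium.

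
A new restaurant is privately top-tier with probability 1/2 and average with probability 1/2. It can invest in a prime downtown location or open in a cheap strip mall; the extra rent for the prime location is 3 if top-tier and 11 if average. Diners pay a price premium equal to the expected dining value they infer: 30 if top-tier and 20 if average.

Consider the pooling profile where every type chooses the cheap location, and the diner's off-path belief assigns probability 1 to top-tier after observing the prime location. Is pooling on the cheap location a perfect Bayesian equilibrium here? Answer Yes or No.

On path, the diner holds the prior and pays 1/2·30 + 1/2·20 = 25. Off path (the prime location), believing top-tier, it pays 30.
top-tier: the cheap location nets 25; the prime location nets 30 − 3 = 27. top-tier would deviate.
average: the cheap location nets 25; the prime location nets 30 − 11 = 19. average stays.
A type deviates, so pooling fails.

No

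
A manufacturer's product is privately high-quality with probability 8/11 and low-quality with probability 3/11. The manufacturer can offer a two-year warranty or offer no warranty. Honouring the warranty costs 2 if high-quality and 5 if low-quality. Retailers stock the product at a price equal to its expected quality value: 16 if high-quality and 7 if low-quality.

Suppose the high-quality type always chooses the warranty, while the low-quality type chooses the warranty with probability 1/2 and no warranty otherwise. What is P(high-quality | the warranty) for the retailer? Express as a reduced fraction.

P(the warranty) = (8/11)·1 + (3/11)·(1/2) = 19/22.
By Bayes' rule, P(high-quality | the warranty) = (8/11) / (19/22) = 16/19.

16/19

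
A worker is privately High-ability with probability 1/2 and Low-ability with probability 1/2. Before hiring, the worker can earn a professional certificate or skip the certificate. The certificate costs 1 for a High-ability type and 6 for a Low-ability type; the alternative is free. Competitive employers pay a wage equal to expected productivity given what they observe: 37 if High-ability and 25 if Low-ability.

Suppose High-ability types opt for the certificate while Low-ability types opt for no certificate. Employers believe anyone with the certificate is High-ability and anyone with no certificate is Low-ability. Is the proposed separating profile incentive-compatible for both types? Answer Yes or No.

No

Under these beliefs, the certificate earns wage 37 and no certificate earns wage 25.
High-ability: the certificate nets 37 − 1 = 36; no certificate nets 25. High-ability prefers the certificate.
Low-ability: the certificate nets 37 − 6 = 31; no certificate nets 25. Low-ability would deviate to the certificate.
Low-ability has a profitable deviation, so the profile is not an equilibrium.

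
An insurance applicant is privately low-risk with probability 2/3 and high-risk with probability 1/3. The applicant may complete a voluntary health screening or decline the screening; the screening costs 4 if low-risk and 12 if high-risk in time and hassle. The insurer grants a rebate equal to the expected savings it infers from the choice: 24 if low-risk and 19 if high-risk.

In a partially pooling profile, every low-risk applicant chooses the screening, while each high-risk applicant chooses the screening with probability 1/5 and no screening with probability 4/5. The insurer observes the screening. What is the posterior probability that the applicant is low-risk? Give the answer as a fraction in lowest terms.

P(the screening) = (2/3)·1 + (1/3)·(1/5) = 11/15.
By Bayes' rule, P(low-risk | the screening) = (2/3) / (11/15) = 10/11.

10/11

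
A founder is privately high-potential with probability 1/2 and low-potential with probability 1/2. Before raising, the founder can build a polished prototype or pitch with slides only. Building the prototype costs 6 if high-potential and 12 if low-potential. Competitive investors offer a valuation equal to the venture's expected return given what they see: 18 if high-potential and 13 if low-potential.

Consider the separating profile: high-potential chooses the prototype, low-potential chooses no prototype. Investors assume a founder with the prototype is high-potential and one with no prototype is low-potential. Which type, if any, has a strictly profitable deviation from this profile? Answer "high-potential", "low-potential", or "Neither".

The prototype pays 18; no prototype pays 13.
high-potential: assigned the prototype, nets 18 − 6 = 12; deviating to no prototype nets 13.
low-potential: assigned no prototype, nets 13; deviating to the prototype nets 18 − 12 = 6.
The high-potential type gains 1 by deviating.

high-potential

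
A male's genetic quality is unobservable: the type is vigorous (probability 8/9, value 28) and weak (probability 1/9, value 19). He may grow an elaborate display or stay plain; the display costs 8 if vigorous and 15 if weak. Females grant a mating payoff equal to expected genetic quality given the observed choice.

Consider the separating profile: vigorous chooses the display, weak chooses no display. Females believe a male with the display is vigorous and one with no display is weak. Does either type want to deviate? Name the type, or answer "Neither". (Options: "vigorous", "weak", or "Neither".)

Neither

The display pays 28; no display pays 19.
vigorous: assigned the display, nets 28 − 8 = 20; deviating to no display nets 19.
weak: assigned no display, nets 19; deviating to the display nets 28 − 15 = 13.
Both types strictly prefer their assigned action; no profitable deviation.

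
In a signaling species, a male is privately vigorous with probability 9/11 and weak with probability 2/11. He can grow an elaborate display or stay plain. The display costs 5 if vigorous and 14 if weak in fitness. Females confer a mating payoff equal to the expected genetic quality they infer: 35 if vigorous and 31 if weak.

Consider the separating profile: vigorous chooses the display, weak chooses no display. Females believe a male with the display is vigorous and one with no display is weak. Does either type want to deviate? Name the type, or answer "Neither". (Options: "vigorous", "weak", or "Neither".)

vigorous

The display pays 35; no display pays 31.
vigorous: assigned the display, nets 35 − 5 = 30; deviating to no display nets 31.
weak: assigned no display, nets 31; deviating to the display nets 35 − 14 = 21.
The vigorous type gains 1 by deviating.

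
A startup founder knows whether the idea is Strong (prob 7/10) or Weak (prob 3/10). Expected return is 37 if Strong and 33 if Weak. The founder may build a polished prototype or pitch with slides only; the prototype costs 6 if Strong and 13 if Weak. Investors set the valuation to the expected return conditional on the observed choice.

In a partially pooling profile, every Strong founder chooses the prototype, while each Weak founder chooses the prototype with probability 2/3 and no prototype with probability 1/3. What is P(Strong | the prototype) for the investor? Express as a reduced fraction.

7/9

P(the prototype) = (7/10)·1 + (3/10)·(2/3) = 9/10.
By Bayes' rule, P(Strong | the prototype) = (7/10) / (9/10) = 7/9.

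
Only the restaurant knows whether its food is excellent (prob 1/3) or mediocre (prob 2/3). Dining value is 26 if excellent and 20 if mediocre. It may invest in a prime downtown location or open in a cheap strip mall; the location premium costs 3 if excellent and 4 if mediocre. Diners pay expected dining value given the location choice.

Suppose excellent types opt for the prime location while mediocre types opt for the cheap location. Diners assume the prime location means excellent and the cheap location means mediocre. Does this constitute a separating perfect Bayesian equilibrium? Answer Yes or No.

No

Under these beliefs, the prime location earns price premium 26 and the cheap location earns price premium 20.
excellent: the prime location nets 26 − 3 = 23; the cheap location nets 20. excellent prefers the prime location.
mediocre: the prime location nets 26 − 4 = 22; the cheap location nets 20. mediocre would deviate to the prime location.
mediocre has a profitable deviation, so the profile is not an equilibrium.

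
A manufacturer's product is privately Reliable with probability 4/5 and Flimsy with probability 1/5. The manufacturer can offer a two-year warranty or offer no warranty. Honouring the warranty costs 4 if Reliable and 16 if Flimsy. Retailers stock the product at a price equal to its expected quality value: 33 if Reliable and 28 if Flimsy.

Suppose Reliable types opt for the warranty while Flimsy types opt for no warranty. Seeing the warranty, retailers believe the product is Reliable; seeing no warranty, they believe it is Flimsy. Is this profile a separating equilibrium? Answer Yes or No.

Yes

Under these beliefs, the warranty earns price 33 and no warranty earns price 28.
Reliable: the warranty nets 33 − 4 = 29; no warranty nets 28. Reliable prefers the warranty.
Flimsy: the warranty nets 33 − 16 = 17; no warranty nets 28. Flimsy prefers no warranty.
Neither type deviates, so the separating profile is an equilibrium.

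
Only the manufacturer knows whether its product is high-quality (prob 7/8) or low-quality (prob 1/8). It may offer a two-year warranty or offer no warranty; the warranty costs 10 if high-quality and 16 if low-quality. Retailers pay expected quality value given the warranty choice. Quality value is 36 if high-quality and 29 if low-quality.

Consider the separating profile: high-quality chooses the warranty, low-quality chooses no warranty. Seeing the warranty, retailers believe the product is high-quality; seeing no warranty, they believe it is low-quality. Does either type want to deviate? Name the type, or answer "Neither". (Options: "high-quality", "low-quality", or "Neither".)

The warranty pays 36; no warranty pays 29.
high-quality: assigned the warranty, nets 36 − 10 = 26; deviating to no warranty nets 29.
low-quality: assigned no warranty, nets 29; deviating to the warranty nets 36 − 16 = 20.
The high-quality type gains 3 by deviating.

high-quality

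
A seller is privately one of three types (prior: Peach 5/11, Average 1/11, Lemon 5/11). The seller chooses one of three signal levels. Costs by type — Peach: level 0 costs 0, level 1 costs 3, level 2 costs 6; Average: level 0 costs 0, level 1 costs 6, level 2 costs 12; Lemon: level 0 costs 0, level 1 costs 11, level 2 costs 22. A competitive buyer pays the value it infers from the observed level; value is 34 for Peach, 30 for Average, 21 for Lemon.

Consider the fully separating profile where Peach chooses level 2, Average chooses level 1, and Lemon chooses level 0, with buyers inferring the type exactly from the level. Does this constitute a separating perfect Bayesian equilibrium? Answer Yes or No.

Yes

Separating prices: level 2 → 34, level 1 → 30, level 0 → 21.
Peach (assigned level 2): level 0: 21 − 0 = 21; level 1: 30 − 3 = 27; level 2: 34 − 6 = 28. Peach stays.
Average (assigned level 1): level 0: 21 − 0 = 21; level 1: 30 − 6 = 24; level 2: 34 − 12 = 22. Average stays.
Lemon (assigned level 0): level 0: 21 − 0 = 21; level 1: 30 − 11 = 19; level 2: 34 − 22 = 12. Lemon stays.
Every type prefers its assigned level; separation holds.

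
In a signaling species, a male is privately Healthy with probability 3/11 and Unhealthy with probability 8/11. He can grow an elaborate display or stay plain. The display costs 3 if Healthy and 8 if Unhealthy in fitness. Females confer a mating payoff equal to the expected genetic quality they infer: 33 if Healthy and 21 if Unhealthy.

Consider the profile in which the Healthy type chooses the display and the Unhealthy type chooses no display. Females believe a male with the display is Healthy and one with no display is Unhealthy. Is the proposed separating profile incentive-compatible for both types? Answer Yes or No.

No

Under these beliefs, the display earns mating payoff 33 and no display earns mating payoff 21.
Healthy: the display nets 33 − 3 = 30; no display nets 21. Healthy prefers the display.
Unhealthy: the display nets 33 − 8 = 25; no display nets 21. Unhealthy would deviate to the display.
Unhealthy has a profitable deviation, so the profile is not an equilibrium.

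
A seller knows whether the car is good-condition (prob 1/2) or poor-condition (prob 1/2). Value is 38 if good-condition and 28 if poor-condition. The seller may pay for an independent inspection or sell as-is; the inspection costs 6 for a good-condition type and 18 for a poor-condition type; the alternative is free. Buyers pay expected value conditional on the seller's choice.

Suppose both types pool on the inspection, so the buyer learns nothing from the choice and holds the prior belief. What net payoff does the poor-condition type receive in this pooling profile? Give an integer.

15

Pooled price = 1/2·38 + 1/2·28 = 33.
poor-condition pays cost 18 for the inspection, so net payoff = 33 − 18 = 15.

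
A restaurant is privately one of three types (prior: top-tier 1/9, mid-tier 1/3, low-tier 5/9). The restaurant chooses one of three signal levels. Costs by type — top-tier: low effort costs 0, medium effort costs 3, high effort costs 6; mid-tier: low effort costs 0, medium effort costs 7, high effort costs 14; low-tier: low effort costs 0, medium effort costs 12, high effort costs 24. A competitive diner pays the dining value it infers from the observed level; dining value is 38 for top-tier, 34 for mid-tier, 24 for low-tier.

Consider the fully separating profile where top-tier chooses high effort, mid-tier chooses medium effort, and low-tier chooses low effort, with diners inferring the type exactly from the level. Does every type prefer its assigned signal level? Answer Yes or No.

Separating price premiums: high effort → 38, medium effort → 34, low effort → 24.
top-tier (assigned high effort): low effort: 24 − 0 = 24; medium effort: 34 − 3 = 31; high effort: 38 − 6 = 32. top-tier stays.
mid-tier (assigned medium effort): low effort: 24 − 0 = 24; medium effort: 34 − 7 = 27; high effort: 38 − 14 = 24. mid-tier stays.
low-tier (assigned low effort): low effort: 24 − 0 = 24; medium effort: 34 − 12 = 22; high effort: 38 − 24 = 14. low-tier stays.
Every type prefers its assigned level; separation holds.

Yes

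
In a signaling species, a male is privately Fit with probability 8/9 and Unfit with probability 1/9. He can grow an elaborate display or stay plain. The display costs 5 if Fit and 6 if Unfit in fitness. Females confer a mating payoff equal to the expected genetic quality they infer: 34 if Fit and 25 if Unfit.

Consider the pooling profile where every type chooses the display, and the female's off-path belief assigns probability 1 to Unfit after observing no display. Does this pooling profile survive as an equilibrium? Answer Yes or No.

Yes

On path, the female holds the prior and pays 8/9·34 + 1/9·25 = 33. Off path (no display), believing Unfit, it pays 25.
Fit: the display nets 33 − 5 = 28; no display nets 25. Fit stays.
Unfit: the display nets 33 − 6 = 27; no display nets 25. Unfit stays.
No type deviates, so pooling is sustained.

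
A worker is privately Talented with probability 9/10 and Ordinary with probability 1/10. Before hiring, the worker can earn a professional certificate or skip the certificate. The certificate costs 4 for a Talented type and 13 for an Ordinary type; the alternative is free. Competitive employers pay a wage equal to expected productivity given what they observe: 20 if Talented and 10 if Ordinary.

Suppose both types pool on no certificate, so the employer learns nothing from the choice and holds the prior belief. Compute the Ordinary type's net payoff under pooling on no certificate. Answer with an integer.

Pooled wage = 9/10·20 + 1/10·10 = 19.
Ordinary pays no cost for no certificate, so net payoff = 19.

19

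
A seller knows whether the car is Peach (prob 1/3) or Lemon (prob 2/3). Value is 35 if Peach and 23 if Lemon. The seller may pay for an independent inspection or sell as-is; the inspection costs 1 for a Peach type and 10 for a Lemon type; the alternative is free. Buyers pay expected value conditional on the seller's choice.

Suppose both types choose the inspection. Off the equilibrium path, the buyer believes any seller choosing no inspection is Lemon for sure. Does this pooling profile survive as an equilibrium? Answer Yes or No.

No

On path, the buyer holds the prior and pays 1/3·35 + 2/3·23 = 27. Off path (no inspection), believing Lemon, it pays 23.
Peach: the inspection nets 27 − 1 = 26; no inspection nets 23. Peach stays.
Lemon: the inspection nets 27 − 10 = 17; no inspection nets 23. Lemon would deviate.
A type deviates, so pooling fails.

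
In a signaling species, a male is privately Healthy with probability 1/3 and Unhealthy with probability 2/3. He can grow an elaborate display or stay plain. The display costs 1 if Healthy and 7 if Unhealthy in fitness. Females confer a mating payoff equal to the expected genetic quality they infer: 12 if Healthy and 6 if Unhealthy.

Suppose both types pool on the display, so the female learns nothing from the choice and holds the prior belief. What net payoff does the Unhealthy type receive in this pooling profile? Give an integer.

1

Pooled mating payoff = 1/3·12 + 2/3·6 = 8.
Unhealthy pays cost 7 for the display, so net payoff = 8 − 7 = 1.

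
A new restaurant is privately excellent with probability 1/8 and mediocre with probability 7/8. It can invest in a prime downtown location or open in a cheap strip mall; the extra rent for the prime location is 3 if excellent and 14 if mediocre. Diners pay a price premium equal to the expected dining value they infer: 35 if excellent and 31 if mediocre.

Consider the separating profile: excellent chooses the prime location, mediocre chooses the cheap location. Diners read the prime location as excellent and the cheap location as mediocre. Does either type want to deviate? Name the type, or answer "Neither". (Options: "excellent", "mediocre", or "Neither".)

Neither

The prime location pays 35; the cheap location pays 31.
excellent: assigned the prime location, nets 35 − 3 = 32; deviating to the cheap location nets 31.
mediocre: assigned the cheap location, nets 31; deviating to the prime location nets 35 − 14 = 21.
Both types strictly prefer their assigned action; no profitable deviation.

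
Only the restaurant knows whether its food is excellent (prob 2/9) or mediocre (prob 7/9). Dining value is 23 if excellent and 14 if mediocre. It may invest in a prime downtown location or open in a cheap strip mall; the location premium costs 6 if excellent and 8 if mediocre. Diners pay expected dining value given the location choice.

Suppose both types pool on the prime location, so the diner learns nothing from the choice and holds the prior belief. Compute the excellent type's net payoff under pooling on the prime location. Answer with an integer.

Pooled price premium = 2/9·23 + 7/9·14 = 16.
excellent pays cost 6 for the prime location, so net payoff = 16 − 6 = 10.

10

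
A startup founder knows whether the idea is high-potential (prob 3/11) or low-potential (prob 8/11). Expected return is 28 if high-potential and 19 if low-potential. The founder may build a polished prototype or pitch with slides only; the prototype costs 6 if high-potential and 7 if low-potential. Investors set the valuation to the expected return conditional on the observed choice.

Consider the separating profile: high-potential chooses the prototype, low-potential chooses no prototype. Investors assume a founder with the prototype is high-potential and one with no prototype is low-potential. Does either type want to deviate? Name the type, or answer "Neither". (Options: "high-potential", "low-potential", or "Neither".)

The prototype pays 28; no prototype pays 19.
high-potential: assigned the prototype, nets 28 − 6 = 22; deviating to no prototype nets 19.
low-potential: assigned no prototype, nets 19; deviating to the prototype nets 28 − 7 = 21.
The low-potential type gains 2 by deviating.

low-potential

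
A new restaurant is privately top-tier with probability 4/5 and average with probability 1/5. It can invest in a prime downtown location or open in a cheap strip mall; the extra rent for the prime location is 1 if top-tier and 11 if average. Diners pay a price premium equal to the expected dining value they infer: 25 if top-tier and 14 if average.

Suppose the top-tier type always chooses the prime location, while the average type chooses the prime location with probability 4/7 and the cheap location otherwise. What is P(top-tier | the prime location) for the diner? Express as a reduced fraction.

P(the prime location) = (4/5)·1 + (1/5)·(4/7) = 32/35.
By Bayes' rule, P(top-tier | the prime location) = (4/5) / (32/35) = 7/8.

7/8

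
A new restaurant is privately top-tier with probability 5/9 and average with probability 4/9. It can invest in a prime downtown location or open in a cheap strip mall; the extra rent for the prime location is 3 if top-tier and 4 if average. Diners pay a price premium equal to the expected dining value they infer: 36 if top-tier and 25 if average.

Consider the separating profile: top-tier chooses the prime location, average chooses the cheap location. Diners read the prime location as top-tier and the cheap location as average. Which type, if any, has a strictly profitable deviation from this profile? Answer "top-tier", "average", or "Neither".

average

The prime location pays 36; the cheap location pays 25.
top-tier: assigned the prime location, nets 36 − 3 = 33; deviating to the cheap location nets 25.
average: assigned the cheap location, nets 25; deviating to the prime location nets 36 − 4 = 32.
The average type gains 7 by deviating.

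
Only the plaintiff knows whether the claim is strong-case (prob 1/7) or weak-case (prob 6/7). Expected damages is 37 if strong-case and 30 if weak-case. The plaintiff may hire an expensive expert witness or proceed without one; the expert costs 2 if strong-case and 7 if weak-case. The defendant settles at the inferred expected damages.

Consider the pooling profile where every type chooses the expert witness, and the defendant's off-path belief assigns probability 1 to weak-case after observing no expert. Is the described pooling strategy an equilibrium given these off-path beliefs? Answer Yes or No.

No

On path, the defendant holds the prior and pays 1/7·37 + 6/7·30 = 31. Off path (no expert), believing weak-case, it pays 30.
strong-case: the expert witness nets 31 − 2 = 29; no expert nets 30. strong-case would deviate.
weak-case: the expert witness nets 31 − 7 = 24; no expert nets 30. weak-case would deviate.
A type deviates, so pooling fails.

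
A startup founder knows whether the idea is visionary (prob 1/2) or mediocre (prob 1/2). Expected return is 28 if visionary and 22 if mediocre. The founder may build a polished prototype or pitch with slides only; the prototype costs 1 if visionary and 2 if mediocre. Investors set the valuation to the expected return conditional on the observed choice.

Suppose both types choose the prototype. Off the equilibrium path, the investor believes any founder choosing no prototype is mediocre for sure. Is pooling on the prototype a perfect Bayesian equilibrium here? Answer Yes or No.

Yes

On path, the investor holds the prior and pays 1/2·28 + 1/2·22 = 25. Off path (no prototype), believing mediocre, it pays 22.
visionary: the prototype nets 25 − 1 = 24; no prototype nets 22. visionary stays.
mediocre: the prototype nets 25 − 2 = 23; no prototype nets 22. mediocre stays.
No type deviates, so pooling is sustained.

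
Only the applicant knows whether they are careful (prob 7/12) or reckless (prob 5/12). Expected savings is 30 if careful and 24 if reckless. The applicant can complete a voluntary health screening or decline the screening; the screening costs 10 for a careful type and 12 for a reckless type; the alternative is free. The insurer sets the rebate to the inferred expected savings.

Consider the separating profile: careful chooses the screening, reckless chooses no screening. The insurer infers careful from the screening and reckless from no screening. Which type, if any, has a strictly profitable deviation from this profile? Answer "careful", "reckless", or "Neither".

The screening pays 30; no screening pays 24.
careful: assigned the screening, nets 30 − 10 = 20; deviating to no screening nets 24.
reckless: assigned no screening, nets 24; deviating to the screening nets 30 − 12 = 18.
The careful type gains 4 by deviating.

careful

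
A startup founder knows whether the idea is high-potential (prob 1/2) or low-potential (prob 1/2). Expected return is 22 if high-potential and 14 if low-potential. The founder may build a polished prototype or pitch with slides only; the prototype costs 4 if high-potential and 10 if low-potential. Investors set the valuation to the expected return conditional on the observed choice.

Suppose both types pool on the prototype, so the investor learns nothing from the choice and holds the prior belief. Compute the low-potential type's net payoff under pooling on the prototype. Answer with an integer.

8

Pooled valuation = 1/2·22 + 1/2·14 = 18.
low-potential pays cost 10 for the prototype, so net payoff = 18 − 10 = 8.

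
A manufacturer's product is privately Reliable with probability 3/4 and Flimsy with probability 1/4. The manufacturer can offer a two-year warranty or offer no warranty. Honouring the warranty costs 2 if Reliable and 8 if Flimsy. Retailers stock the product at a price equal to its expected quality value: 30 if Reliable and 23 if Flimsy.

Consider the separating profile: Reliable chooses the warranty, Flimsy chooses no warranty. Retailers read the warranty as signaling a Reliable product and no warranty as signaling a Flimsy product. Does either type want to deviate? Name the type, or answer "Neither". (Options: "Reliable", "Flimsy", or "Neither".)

The warranty pays 30; no warranty pays 23.
Reliable: assigned the warranty, nets 30 − 2 = 28; deviating to no warranty nets 23.
Flimsy: assigned no warranty, nets 23; deviating to the warranty nets 30 − 8 = 22.
Both types strictly prefer their assigned action; no profitable deviation.

Neither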